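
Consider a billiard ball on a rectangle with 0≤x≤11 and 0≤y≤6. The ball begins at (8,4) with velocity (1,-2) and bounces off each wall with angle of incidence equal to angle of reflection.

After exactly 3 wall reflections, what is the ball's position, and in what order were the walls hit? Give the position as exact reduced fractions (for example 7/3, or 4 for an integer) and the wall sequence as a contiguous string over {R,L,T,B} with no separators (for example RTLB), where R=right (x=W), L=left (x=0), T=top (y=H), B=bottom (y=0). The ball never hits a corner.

Final position: (9,6)
Wall sequence: BRT

1. t=2 → B at (10,0); v=(1,2)
2. t=1 → R at (11,2); v=(-1,2)
3. t=2 → T at (9,6); v=(-1,-2)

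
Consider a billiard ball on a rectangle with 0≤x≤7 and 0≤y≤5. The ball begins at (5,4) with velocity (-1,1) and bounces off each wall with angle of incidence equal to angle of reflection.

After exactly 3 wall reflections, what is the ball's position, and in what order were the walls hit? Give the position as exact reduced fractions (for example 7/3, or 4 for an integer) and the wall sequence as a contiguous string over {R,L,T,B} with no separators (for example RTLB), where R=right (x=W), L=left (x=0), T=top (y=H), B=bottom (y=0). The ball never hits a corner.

1. t=1 → T at (4,5); v=(-1,-1)
2. t=4 → L at (0,1); v=(1,-1)
3. t=1 → B at (1,0); v=(1,1)

Final position: (1,0)
Wall sequence: TLB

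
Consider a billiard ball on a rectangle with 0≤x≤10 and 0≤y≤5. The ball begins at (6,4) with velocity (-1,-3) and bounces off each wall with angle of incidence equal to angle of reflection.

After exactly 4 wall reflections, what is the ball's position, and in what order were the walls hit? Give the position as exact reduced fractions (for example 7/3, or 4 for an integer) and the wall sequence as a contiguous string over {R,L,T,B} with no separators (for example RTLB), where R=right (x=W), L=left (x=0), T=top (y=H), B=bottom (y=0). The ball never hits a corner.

1. t=4/3 → B at (14/3,0); v=(-1,3)
2. t=5/3 → T at (3,5); v=(-1,-3)
3. t=5/3 → B at (4/3,0); v=(-1,3)
4. t=4/3 → L at (0,4); v=(1,3)

Final position: (0,4)
Wall sequence: BTBL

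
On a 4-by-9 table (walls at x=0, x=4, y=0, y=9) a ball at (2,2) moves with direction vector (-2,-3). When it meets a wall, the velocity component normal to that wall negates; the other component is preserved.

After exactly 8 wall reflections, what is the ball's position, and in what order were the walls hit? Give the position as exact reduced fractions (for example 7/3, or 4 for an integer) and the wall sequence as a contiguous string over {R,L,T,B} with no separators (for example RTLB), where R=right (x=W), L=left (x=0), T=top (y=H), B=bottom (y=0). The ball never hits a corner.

Final position: (0,7)
Wall sequence: BLRTLBRL

1. t=2/3 → B at (2/3,0); v=(-2,3)
2. t=1/3 → L at (0,1); v=(2,3)
3. t=2 → R at (4,7); v=(-2,3)
4. t=2/3 → T at (8/3,9); v=(-2,-3)
5. t=4/3 → L at (0,5); v=(2,-3)
6. t=5/3 → B at (10/3,0); v=(2,3)
7. t=1/3 → R at (4,1); v=(-2,3)
8. t=2 → L at (0,7); v=(2,3)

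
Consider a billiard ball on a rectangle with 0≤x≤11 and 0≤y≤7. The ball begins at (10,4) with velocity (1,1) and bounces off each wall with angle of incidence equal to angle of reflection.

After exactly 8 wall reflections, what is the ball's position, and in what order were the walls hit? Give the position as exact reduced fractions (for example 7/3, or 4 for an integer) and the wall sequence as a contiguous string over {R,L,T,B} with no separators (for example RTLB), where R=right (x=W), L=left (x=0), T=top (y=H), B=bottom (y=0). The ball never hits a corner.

1. t=1 → R at (11,5); v=(-1,1)
2. t=2 → T at (9,7); v=(-1,-1)
3. t=7 → B at (2,0); v=(-1,1)
4. t=2 → L at (0,2); v=(1,1)
5. t=5 → T at (5,7); v=(1,-1)
6. t=6 → R at (11,1); v=(-1,-1)
7. t=1 → B at (10,0); v=(-1,1)
8. t=7 → T at (3,7); v=(-1,-1)

Final position: (3,7)
Wall sequence: RTBLTRBT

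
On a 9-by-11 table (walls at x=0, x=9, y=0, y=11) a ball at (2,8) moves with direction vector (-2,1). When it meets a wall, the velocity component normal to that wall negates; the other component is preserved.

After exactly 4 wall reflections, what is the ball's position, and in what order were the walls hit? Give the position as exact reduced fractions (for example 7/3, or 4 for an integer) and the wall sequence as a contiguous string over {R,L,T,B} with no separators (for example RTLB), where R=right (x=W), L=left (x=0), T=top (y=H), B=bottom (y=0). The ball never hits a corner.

1. t=1 → L at (0,9); v=(2,1)
2. t=2 → T at (4,11); v=(2,-1)
3. t=5/2 → R at (9,17/2); v=(-2,-1)
4. t=9/2 → L at (0,4); v=(2,-1)

Final position: (0,4)
Wall sequence: LTRL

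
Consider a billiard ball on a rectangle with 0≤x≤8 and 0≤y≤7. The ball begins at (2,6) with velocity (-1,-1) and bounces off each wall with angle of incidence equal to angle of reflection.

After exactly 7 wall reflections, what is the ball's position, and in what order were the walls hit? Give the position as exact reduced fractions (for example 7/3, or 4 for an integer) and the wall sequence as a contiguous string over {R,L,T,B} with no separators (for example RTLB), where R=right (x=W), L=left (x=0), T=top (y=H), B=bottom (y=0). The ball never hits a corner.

Final position: (8,6)
Wall sequence: LBRTLBR

1. t=2 → L at (0,4); v=(1,-1)
2. t=4 → B at (4,0); v=(1,1)
3. t=4 → R at (8,4); v=(-1,1)
4. t=3 → T at (5,7); v=(-1,-1)
5. t=5 → L at (0,2); v=(1,-1)
6. t=2 → B at (2,0); v=(1,1)
7. t=6 → R at (8,6); v=(-1,1)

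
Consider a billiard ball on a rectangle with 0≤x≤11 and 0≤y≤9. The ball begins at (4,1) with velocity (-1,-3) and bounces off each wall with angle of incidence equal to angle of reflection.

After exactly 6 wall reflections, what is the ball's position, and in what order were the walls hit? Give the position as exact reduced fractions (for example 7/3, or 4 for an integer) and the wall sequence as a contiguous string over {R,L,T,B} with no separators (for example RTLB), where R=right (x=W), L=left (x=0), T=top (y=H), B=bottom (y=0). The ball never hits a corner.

Final position: (25/3,0)
Wall sequence: BTLBTB

1. t=1/3 → B at (11/3,0); v=(-1,3)
2. t=3 → T at (2/3,9); v=(-1,-3)
3. t=2/3 → L at (0,7); v=(1,-3)
4. t=7/3 → B at (7/3,0); v=(1,3)
5. t=3 → T at (16/3,9); v=(1,-3)
6. t=3 → B at (25/3,0); v=(1,3)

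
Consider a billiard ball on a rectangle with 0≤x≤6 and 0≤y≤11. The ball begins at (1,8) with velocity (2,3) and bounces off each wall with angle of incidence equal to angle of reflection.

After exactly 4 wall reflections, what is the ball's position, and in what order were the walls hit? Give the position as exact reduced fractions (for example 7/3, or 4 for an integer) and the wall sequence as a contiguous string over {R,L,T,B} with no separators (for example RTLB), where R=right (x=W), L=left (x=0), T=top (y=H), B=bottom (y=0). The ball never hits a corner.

1. t=1 → T at (3,11); v=(2,-3)
2. t=3/2 → R at (6,13/2); v=(-2,-3)
3. t=13/6 → B at (5/3,0); v=(-2,3)
4. t=5/6 → L at (0,5/2); v=(2,3)

Final position: (0,5/2)
Wall sequence: TRBL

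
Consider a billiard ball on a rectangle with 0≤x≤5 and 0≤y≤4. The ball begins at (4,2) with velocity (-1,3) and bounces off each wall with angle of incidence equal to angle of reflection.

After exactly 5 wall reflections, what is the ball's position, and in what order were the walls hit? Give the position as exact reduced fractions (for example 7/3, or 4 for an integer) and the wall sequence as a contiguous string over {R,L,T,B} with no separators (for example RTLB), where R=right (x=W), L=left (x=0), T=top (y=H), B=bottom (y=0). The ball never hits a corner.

1. t=2/3 → T at (10/3,4); v=(-1,-3)
2. t=4/3 → B at (2,0); v=(-1,3)
3. t=4/3 → T at (2/3,4); v=(-1,-3)
4. t=2/3 → L at (0,2); v=(1,-3)
5. t=2/3 → B at (2/3,0); v=(1,3)

Final position: (2/3,0)
Wall sequence: TBTLB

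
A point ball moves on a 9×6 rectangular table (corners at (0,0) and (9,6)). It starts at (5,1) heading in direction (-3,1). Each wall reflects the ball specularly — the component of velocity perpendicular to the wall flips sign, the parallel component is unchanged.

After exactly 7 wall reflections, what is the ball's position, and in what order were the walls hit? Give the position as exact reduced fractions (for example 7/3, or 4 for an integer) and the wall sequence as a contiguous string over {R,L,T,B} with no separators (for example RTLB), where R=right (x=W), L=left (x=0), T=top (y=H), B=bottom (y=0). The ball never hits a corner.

1. t=5/3 → L at (0,8/3); v=(3,1)
2. t=3 → R at (9,17/3); v=(-3,1)
3. t=1/3 → T at (8,6); v=(-3,-1)
4. t=8/3 → L at (0,10/3); v=(3,-1)
5. t=3 → R at (9,1/3); v=(-3,-1)
6. t=1/3 → B at (8,0); v=(-3,1)
7. t=8/3 → L at (0,8/3); v=(3,1)

Final position: (0,8/3)
Wall sequence: LRTLRBL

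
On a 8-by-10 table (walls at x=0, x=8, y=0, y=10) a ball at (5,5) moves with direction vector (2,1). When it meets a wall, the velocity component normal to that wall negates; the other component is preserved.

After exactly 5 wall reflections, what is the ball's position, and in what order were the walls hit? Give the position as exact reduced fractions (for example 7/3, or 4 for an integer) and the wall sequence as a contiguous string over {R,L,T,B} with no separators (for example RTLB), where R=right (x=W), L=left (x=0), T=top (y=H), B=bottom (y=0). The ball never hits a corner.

Final position: (0,3/2)
Wall sequence: RTLRL

1. t=3/2 → R at (8,13/2); v=(-2,1)
2. t=7/2 → T at (1,10); v=(-2,-1)
3. t=1/2 → L at (0,19/2); v=(2,-1)
4. t=4 → R at (8,11/2); v=(-2,-1)
5. t=4 → L at (0,3/2); v=(2,-1)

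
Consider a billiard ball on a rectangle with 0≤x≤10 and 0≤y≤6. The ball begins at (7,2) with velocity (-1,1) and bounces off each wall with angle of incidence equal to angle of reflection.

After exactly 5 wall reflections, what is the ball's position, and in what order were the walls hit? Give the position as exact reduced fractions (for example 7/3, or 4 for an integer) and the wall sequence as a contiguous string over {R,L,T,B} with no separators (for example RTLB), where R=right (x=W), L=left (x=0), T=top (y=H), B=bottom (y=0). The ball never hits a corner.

Final position: (10,5)
Wall sequence: TLBTR

1. t=4 → T at (3,6); v=(-1,-1)
2. t=3 → L at (0,3); v=(1,-1)
3. t=3 → B at (3,0); v=(1,1)
4. t=6 → T at (9,6); v=(1,-1)
5. t=1 → R at (10,5); v=(-1,-1)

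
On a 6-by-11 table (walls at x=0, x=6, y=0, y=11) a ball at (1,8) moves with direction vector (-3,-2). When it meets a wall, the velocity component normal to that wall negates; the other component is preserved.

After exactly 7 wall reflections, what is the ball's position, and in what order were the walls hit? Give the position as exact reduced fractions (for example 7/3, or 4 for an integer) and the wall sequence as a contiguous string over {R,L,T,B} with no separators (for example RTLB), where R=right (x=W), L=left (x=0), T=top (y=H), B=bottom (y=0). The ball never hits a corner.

1. t=1/3 → L at (0,22/3); v=(3,-2)
2. t=2 → R at (6,10/3); v=(-3,-2)
3. t=5/3 → B at (1,0); v=(-3,2)
4. t=1/3 → L at (0,2/3); v=(3,2)
5. t=2 → R at (6,14/3); v=(-3,2)
6. t=2 → L at (0,26/3); v=(3,2)
7. t=7/6 → T at (7/2,11); v=(3,-2)

Final position: (7/2,11)
Wall sequence: LRBLRLT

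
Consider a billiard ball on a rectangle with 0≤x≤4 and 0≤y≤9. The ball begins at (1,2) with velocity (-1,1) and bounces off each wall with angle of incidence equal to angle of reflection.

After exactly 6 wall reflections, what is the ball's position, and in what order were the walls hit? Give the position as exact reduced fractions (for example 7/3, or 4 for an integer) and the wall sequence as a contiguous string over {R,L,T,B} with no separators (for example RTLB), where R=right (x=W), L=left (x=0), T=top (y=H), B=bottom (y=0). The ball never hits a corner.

Final position: (1,0)
Wall sequence: LRTLRB

1. t=1 → L at (0,3); v=(1,1)
2. t=4 → R at (4,7); v=(-1,1)
3. t=2 → T at (2,9); v=(-1,-1)
4. t=2 → L at (0,7); v=(1,-1)
5. t=4 → R at (4,3); v=(-1,-1)
6. t=3 → B at (1,0); v=(-1,1)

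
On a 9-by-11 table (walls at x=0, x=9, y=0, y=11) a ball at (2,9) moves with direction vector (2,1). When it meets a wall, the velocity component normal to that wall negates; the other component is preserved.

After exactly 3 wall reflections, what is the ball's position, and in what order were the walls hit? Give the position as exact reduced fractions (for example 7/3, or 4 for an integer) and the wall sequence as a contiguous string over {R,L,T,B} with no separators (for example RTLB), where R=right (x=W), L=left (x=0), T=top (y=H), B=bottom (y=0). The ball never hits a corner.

Final position: (0,5)
Wall sequence: TRL

1. t=2 → T at (6,11); v=(2,-1)
2. t=3/2 → R at (9,19/2); v=(-2,-1)
3. t=9/2 → L at (0,5); v=(2,-1)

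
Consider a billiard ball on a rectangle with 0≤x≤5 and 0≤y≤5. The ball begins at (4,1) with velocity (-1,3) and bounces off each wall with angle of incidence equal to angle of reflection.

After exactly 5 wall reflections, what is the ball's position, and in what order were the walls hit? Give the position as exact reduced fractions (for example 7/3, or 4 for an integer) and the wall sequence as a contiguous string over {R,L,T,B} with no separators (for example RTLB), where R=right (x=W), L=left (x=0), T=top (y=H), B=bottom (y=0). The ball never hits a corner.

Final position: (7/3,0)
Wall sequence: TBLTB

1. t=4/3 → T at (8/3,5); v=(-1,-3)
2. t=5/3 → B at (1,0); v=(-1,3)
3. t=1 → L at (0,3); v=(1,3)
4. t=2/3 → T at (2/3,5); v=(1,-3)
5. t=5/3 → B at (7/3,0); v=(1,3)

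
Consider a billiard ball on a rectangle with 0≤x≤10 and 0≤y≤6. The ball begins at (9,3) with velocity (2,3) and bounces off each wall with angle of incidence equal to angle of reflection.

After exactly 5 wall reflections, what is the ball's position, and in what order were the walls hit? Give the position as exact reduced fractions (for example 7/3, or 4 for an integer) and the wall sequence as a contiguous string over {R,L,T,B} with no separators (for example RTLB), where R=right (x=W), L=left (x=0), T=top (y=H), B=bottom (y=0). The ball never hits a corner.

Final position: (0,9/2)
Wall sequence: RTBTL

1. t=1/2 → R at (10,9/2); v=(-2,3)
2. t=1/2 → T at (9,6); v=(-2,-3)
3. t=2 → B at (5,0); v=(-2,3)
4. t=2 → T at (1,6); v=(-2,-3)
5. t=1/2 → L at (0,9/2); v=(2,-3)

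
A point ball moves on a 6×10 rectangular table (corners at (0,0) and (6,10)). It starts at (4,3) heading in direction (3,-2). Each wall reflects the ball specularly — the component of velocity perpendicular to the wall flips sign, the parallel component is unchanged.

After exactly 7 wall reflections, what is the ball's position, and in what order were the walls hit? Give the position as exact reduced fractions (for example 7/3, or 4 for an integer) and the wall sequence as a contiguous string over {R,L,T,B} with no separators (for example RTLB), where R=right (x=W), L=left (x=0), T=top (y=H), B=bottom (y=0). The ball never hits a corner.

1. t=2/3 → R at (6,5/3); v=(-3,-2)
2. t=5/6 → B at (7/2,0); v=(-3,2)
3. t=7/6 → L at (0,7/3); v=(3,2)
4. t=2 → R at (6,19/3); v=(-3,2)
5. t=11/6 → T at (1/2,10); v=(-3,-2)
6. t=1/6 → L at (0,29/3); v=(3,-2)
7. t=2 → R at (6,17/3); v=(-3,-2)

Final position: (6,17/3)
Wall sequence: RBLRTLR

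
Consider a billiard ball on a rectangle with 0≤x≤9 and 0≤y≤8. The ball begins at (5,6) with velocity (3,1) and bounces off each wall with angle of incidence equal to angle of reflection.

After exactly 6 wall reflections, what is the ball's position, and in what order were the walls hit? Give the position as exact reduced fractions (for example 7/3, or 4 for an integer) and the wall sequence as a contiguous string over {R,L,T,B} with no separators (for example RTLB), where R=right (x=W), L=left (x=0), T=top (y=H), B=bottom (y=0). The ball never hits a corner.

Final position: (0,1/3)
Wall sequence: RTLRBL

1. t=4/3 → R at (9,22/3); v=(-3,1)
2. t=2/3 → T at (7,8); v=(-3,-1)
3. t=7/3 → L at (0,17/3); v=(3,-1)
4. t=3 → R at (9,8/3); v=(-3,-1)
5. t=8/3 → B at (1,0); v=(-3,1)
6. t=1/3 → L at (0,1/3); v=(3,1)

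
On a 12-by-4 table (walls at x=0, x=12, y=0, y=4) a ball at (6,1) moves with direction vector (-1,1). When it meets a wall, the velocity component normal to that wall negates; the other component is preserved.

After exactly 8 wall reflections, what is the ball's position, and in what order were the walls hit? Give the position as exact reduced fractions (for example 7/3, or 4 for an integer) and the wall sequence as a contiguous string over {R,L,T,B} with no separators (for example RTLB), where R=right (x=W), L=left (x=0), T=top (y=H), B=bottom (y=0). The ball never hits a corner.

1. t=3 → T at (3,4); v=(-1,-1)
2. t=3 → L at (0,1); v=(1,-1)
3. t=1 → B at (1,0); v=(1,1)
4. t=4 → T at (5,4); v=(1,-1)
5. t=4 → B at (9,0); v=(1,1)
6. t=3 → R at (12,3); v=(-1,1)
7. t=1 → T at (11,4); v=(-1,-1)
8. t=4 → B at (7,0); v=(-1,1)

Final position: (7,0)
Wall sequence: TLBTBRTB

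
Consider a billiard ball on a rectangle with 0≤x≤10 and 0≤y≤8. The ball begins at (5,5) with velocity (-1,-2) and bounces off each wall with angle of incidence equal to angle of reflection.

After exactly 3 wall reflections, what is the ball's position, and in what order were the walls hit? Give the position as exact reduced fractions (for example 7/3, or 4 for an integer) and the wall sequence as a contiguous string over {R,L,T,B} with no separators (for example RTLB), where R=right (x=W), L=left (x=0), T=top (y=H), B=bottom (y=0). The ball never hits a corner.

Final position: (3/2,8)
Wall sequence: BLT

1. t=5/2 → B at (5/2,0); v=(-1,2)
2. t=5/2 → L at (0,5); v=(1,2)
3. t=3/2 → T at (3/2,8); v=(1,-2)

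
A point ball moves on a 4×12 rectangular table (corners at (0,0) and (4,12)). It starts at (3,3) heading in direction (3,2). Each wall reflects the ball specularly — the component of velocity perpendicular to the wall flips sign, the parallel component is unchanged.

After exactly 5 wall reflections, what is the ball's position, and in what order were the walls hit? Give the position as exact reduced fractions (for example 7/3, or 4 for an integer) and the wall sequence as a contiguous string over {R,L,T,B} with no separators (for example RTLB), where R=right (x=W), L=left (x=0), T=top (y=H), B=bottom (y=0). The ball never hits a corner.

1. t=1/3 → R at (4,11/3); v=(-3,2)
2. t=4/3 → L at (0,19/3); v=(3,2)
3. t=4/3 → R at (4,9); v=(-3,2)
4. t=4/3 → L at (0,35/3); v=(3,2)
5. t=1/6 → T at (1/2,12); v=(3,-2)

Final position: (1/2,12)
Wall sequence: RLRLT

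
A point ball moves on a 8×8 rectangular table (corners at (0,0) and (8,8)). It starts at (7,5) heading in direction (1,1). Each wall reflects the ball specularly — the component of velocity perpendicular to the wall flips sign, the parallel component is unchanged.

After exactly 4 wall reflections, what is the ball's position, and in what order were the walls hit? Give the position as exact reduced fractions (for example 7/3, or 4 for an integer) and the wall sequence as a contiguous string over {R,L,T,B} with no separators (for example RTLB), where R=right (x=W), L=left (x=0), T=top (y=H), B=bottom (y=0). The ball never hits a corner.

1. t=1 → R at (8,6); v=(-1,1)
2. t=2 → T at (6,8); v=(-1,-1)
3. t=6 → L at (0,2); v=(1,-1)
4. t=2 → B at (2,0); v=(1,1)

Final position: (2,0)
Wall sequence: RTLB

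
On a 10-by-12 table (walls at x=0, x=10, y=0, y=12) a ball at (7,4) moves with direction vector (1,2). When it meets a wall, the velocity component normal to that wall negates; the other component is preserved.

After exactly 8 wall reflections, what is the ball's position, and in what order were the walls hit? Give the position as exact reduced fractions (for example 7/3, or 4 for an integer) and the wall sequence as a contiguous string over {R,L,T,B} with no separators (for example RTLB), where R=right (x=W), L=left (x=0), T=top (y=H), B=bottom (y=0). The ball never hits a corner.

1. t=3 → R at (10,10); v=(-1,2)
2. t=1 → T at (9,12); v=(-1,-2)
3. t=6 → B at (3,0); v=(-1,2)
4. t=3 → L at (0,6); v=(1,2)
5. t=3 → T at (3,12); v=(1,-2)
6. t=6 → B at (9,0); v=(1,2)
7. t=1 → R at (10,2); v=(-1,2)
8. t=5 → T at (5,12); v=(-1,-2)

Final position: (5,12)
Wall sequence: RTBLTBRT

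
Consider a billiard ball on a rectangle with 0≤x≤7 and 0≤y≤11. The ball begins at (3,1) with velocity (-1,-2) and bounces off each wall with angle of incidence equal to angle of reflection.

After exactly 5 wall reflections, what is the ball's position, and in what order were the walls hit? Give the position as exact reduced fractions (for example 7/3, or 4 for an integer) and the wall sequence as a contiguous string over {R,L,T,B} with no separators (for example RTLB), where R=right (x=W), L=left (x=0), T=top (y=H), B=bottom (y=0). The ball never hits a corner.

1. t=1/2 → B at (5/2,0); v=(-1,2)
2. t=5/2 → L at (0,5); v=(1,2)
3. t=3 → T at (3,11); v=(1,-2)
4. t=4 → R at (7,3); v=(-1,-2)
5. t=3/2 → B at (11/2,0); v=(-1,2)

Final position: (11/2,0)
Wall sequence: BLTRB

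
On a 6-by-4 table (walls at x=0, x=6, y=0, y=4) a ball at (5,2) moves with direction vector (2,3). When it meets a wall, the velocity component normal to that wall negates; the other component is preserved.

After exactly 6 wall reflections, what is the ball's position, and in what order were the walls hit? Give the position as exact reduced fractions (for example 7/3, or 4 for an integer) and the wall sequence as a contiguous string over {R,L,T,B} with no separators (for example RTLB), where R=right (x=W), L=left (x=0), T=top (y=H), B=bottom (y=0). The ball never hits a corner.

Final position: (7/3,0)
Wall sequence: RTBTLB

1. t=1/2 → R at (6,7/2); v=(-2,3)
2. t=1/6 → T at (17/3,4); v=(-2,-3)
3. t=4/3 → B at (3,0); v=(-2,3)
4. t=4/3 → T at (1/3,4); v=(-2,-3)
5. t=1/6 → L at (0,7/2); v=(2,-3)
6. t=7/6 → B at (7/3,0); v=(2,3)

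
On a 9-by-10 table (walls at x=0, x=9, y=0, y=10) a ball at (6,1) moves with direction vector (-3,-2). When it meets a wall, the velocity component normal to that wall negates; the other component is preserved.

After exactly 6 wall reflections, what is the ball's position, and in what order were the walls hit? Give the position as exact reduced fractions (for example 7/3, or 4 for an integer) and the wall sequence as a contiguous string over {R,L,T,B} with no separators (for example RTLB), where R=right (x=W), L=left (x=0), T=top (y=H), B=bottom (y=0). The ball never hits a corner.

1. t=1/2 → B at (9/2,0); v=(-3,2)
2. t=3/2 → L at (0,3); v=(3,2)
3. t=3 → R at (9,9); v=(-3,2)
4. t=1/2 → T at (15/2,10); v=(-3,-2)
5. t=5/2 → L at (0,5); v=(3,-2)
6. t=5/2 → B at (15/2,0); v=(3,2)

Final position: (15/2,0)
Wall sequence: BLRTLB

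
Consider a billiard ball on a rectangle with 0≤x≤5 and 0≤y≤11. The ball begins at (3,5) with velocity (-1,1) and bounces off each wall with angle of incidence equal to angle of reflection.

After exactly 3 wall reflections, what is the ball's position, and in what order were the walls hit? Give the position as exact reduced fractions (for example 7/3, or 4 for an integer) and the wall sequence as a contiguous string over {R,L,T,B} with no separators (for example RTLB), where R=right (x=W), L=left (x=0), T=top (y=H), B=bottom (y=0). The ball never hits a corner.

1. t=3 → L at (0,8); v=(1,1)
2. t=3 → T at (3,11); v=(1,-1)
3. t=2 → R at (5,9); v=(-1,-1)

Final position: (5,9)
Wall sequence: LTR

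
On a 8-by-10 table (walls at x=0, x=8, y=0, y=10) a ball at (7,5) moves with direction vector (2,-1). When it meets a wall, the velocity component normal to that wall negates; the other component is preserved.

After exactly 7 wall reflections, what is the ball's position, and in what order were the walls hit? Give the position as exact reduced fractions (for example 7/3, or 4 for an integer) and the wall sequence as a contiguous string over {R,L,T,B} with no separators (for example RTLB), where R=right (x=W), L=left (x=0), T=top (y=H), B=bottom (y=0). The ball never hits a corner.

Final position: (8,17/2)
Wall sequence: RLBRLTR

1. t=1/2 → R at (8,9/2); v=(-2,-1)
2. t=4 → L at (0,1/2); v=(2,-1)
3. t=1/2 → B at (1,0); v=(2,1)
4. t=7/2 → R at (8,7/2); v=(-2,1)
5. t=4 → L at (0,15/2); v=(2,1)
6. t=5/2 → T at (5,10); v=(2,-1)
7. t=3/2 → R at (8,17/2); v=(-2,-1)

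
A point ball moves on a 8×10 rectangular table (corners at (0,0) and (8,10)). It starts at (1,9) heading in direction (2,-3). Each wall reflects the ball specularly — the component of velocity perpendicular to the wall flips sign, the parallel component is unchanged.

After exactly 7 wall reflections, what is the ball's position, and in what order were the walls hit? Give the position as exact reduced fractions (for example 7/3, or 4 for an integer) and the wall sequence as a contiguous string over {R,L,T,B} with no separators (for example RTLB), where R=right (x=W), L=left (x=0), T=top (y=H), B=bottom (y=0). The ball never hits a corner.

Final position: (5,10)
Wall sequence: BRTLBRT

1. t=3 → B at (7,0); v=(2,3)
2. t=1/2 → R at (8,3/2); v=(-2,3)
3. t=17/6 → T at (7/3,10); v=(-2,-3)
4. t=7/6 → L at (0,13/2); v=(2,-3)
5. t=13/6 → B at (13/3,0); v=(2,3)
6. t=11/6 → R at (8,11/2); v=(-2,3)
7. t=3/2 → T at (5,10); v=(-2,-3)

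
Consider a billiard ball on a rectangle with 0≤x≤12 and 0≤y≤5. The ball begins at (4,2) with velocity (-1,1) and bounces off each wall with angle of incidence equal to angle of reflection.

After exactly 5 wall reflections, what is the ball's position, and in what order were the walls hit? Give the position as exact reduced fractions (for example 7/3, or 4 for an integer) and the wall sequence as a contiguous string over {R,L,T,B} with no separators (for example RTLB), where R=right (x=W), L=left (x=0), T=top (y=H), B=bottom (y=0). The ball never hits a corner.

Final position: (12,2)
Wall sequence: TLBTR

1. t=3 → T at (1,5); v=(-1,-1)
2. t=1 → L at (0,4); v=(1,-1)
3. t=4 → B at (4,0); v=(1,1)
4. t=5 → T at (9,5); v=(1,-1)
5. t=3 → R at (12,2); v=(-1,-1)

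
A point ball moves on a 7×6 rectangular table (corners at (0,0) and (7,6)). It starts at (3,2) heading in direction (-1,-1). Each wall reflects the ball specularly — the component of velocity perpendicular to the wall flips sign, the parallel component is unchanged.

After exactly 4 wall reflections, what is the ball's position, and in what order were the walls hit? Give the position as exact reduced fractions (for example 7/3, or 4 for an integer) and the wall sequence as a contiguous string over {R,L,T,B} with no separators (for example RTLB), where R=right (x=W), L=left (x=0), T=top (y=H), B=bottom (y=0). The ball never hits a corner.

1. t=2 → B at (1,0); v=(-1,1)
2. t=1 → L at (0,1); v=(1,1)
3. t=5 → T at (5,6); v=(1,-1)
4. t=2 → R at (7,4); v=(-1,-1)

Final position: (7,4)
Wall sequence: BLTR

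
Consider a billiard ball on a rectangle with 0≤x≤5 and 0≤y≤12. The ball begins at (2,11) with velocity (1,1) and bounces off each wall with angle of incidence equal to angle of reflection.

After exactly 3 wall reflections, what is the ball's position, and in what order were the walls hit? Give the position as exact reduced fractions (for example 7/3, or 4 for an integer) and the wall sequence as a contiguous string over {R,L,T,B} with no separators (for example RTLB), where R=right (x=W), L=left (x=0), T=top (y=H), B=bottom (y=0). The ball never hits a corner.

1. t=1 → T at (3,12); v=(1,-1)
2. t=2 → R at (5,10); v=(-1,-1)
3. t=5 → L at (0,5); v=(1,-1)

Final position: (0,5)
Wall sequence: TRL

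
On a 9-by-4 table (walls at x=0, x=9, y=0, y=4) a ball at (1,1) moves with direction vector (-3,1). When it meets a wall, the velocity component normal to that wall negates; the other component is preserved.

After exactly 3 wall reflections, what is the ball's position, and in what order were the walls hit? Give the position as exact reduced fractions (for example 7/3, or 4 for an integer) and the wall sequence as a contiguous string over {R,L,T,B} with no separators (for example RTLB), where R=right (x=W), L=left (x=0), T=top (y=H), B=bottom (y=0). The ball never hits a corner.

1. t=1/3 → L at (0,4/3); v=(3,1)
2. t=8/3 → T at (8,4); v=(3,-1)
3. t=1/3 → R at (9,11/3); v=(-3,-1)

Final position: (9,11/3)
Wall sequence: LTR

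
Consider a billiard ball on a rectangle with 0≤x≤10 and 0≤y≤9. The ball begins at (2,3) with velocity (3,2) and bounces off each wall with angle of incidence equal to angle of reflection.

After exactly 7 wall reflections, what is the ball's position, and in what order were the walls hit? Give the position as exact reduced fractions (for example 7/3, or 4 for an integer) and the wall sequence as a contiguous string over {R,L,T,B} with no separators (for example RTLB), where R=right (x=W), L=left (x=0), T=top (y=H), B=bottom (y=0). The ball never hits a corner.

Final position: (0,23/3)
Wall sequence: RTLBRTL

1. t=8/3 → R at (10,25/3); v=(-3,2)
2. t=1/3 → T at (9,9); v=(-3,-2)
3. t=3 → L at (0,3); v=(3,-2)
4. t=3/2 → B at (9/2,0); v=(3,2)
5. t=11/6 → R at (10,11/3); v=(-3,2)
6. t=8/3 → T at (2,9); v=(-3,-2)
7. t=2/3 → L at (0,23/3); v=(3,-2)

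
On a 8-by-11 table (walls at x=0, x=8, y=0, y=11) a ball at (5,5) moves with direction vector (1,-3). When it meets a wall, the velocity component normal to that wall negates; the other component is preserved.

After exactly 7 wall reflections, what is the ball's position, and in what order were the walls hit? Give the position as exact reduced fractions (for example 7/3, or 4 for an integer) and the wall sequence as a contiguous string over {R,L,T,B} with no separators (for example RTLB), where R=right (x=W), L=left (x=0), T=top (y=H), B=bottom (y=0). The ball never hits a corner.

Final position: (16/3,0)
Wall sequence: BRTBLTB

1. t=5/3 → B at (20/3,0); v=(1,3)
2. t=4/3 → R at (8,4); v=(-1,3)
3. t=7/3 → T at (17/3,11); v=(-1,-3)
4. t=11/3 → B at (2,0); v=(-1,3)
5. t=2 → L at (0,6); v=(1,3)
6. t=5/3 → T at (5/3,11); v=(1,-3)
7. t=11/3 → B at (16/3,0); v=(1,3)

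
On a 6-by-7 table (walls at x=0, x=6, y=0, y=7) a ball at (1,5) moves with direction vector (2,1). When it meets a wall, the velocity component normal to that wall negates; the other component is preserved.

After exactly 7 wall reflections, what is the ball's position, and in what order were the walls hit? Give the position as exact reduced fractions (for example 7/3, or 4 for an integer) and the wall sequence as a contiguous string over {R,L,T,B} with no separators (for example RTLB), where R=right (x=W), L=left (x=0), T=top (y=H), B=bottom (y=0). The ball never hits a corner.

1. t=2 → T at (5,7); v=(2,-1)
2. t=1/2 → R at (6,13/2); v=(-2,-1)
3. t=3 → L at (0,7/2); v=(2,-1)
4. t=3 → R at (6,1/2); v=(-2,-1)
5. t=1/2 → B at (5,0); v=(-2,1)
6. t=5/2 → L at (0,5/2); v=(2,1)
7. t=3 → R at (6,11/2); v=(-2,1)

Final position: (6,11/2)
Wall sequence: TRLRBLR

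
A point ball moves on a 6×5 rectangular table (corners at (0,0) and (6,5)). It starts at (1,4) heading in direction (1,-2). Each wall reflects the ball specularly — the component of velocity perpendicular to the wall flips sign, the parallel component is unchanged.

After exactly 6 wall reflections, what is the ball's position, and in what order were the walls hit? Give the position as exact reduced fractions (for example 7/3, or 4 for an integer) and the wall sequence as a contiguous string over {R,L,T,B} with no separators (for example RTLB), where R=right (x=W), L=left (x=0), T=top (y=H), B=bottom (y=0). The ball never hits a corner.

Final position: (0,2)
Wall sequence: BTRBTL

1. t=2 → B at (3,0); v=(1,2)
2. t=5/2 → T at (11/2,5); v=(1,-2)
3. t=1/2 → R at (6,4); v=(-1,-2)
4. t=2 → B at (4,0); v=(-1,2)
5. t=5/2 → T at (3/2,5); v=(-1,-2)
6. t=3/2 → L at (0,2); v=(1,-2)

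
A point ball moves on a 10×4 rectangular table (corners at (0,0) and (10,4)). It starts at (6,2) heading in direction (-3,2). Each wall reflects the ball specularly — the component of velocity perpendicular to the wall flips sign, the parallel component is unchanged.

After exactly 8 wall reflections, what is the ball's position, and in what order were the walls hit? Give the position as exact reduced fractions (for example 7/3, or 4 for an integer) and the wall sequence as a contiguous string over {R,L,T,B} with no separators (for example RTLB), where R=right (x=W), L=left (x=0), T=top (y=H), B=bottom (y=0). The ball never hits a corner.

1. t=1 → T at (3,4); v=(-3,-2)
2. t=1 → L at (0,2); v=(3,-2)
3. t=1 → B at (3,0); v=(3,2)
4. t=2 → T at (9,4); v=(3,-2)
5. t=1/3 → R at (10,10/3); v=(-3,-2)
6. t=5/3 → B at (5,0); v=(-3,2)
7. t=5/3 → L at (0,10/3); v=(3,2)
8. t=1/3 → T at (1,4); v=(3,-2)

Final position: (1,4)
Wall sequence: TLBTRBLT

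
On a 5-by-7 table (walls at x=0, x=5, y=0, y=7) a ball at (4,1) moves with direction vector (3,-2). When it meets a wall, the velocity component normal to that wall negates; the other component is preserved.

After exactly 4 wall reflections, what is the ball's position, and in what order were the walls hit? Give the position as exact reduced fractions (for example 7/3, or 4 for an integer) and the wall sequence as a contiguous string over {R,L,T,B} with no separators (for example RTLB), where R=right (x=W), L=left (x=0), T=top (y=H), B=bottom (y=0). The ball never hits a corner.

1. t=1/3 → R at (5,1/3); v=(-3,-2)
2. t=1/6 → B at (9/2,0); v=(-3,2)
3. t=3/2 → L at (0,3); v=(3,2)
4. t=5/3 → R at (5,19/3); v=(-3,2)

Final position: (5,19/3)
Wall sequence: RBLR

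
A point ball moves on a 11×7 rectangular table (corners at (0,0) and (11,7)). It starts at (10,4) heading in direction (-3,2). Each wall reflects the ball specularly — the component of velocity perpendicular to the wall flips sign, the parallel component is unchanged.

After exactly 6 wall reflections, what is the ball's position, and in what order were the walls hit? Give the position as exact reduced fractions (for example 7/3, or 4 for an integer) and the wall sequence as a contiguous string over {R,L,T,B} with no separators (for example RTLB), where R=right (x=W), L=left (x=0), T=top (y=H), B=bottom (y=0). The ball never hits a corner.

Final position: (0,8/3)
Wall sequence: TLBRTL

1. t=3/2 → T at (11/2,7); v=(-3,-2)
2. t=11/6 → L at (0,10/3); v=(3,-2)
3. t=5/3 → B at (5,0); v=(3,2)
4. t=2 → R at (11,4); v=(-3,2)
5. t=3/2 → T at (13/2,7); v=(-3,-2)
6. t=13/6 → L at (0,8/3); v=(3,-2)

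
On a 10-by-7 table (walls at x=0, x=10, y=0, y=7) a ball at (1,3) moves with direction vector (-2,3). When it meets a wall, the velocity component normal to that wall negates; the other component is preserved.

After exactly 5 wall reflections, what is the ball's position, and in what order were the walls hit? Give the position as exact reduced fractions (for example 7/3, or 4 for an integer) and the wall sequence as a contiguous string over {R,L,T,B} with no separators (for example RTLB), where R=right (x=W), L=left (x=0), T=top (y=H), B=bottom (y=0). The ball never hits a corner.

Final position: (9,7)
Wall sequence: LTBRT

1. t=1/2 → L at (0,9/2); v=(2,3)
2. t=5/6 → T at (5/3,7); v=(2,-3)
3. t=7/3 → B at (19/3,0); v=(2,3)
4. t=11/6 → R at (10,11/2); v=(-2,3)
5. t=1/2 → T at (9,7); v=(-2,-3)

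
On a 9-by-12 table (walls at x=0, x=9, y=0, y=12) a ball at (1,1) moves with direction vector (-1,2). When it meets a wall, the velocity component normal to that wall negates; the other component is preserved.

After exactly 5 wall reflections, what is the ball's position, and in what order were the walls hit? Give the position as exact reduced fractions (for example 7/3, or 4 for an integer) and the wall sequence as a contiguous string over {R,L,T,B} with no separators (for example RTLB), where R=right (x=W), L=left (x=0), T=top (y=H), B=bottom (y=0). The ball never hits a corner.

1. t=1 → L at (0,3); v=(1,2)
2. t=9/2 → T at (9/2,12); v=(1,-2)
3. t=9/2 → R at (9,3); v=(-1,-2)
4. t=3/2 → B at (15/2,0); v=(-1,2)
5. t=6 → T at (3/2,12); v=(-1,-2)

Final position: (3/2,12)
Wall sequence: LTRBT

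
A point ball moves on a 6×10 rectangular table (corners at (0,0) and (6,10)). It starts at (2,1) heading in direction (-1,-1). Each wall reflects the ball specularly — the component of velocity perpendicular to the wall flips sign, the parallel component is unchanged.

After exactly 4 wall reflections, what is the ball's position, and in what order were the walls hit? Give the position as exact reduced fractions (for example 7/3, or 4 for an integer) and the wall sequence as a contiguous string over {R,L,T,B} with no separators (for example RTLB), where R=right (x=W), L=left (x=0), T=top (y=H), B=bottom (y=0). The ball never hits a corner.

Final position: (3,10)
Wall sequence: BLRT

1. t=1 → B at (1,0); v=(-1,1)
2. t=1 → L at (0,1); v=(1,1)
3. t=6 → R at (6,7); v=(-1,1)
4. t=3 → T at (3,10); v=(-1,-1)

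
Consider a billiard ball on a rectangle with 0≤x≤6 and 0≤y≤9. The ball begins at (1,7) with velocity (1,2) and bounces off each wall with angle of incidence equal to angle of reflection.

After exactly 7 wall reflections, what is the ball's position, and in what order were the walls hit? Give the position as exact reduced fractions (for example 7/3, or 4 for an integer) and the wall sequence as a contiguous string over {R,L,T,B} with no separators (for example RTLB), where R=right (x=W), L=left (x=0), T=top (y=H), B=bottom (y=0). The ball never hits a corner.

1. t=1 → T at (2,9); v=(1,-2)
2. t=4 → R at (6,1); v=(-1,-2)
3. t=1/2 → B at (11/2,0); v=(-1,2)
4. t=9/2 → T at (1,9); v=(-1,-2)
5. t=1 → L at (0,7); v=(1,-2)
6. t=7/2 → B at (7/2,0); v=(1,2)
7. t=5/2 → R at (6,5); v=(-1,2)

Final position: (6,5)
Wall sequence: TRBTLBR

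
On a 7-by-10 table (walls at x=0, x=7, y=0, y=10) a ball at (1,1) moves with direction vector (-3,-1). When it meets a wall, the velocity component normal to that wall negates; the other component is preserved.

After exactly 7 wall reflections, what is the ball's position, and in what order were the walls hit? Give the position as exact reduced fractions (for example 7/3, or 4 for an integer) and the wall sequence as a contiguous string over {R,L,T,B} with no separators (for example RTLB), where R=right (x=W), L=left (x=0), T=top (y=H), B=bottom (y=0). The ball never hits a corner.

1. t=1/3 → L at (0,2/3); v=(3,-1)
2. t=2/3 → B at (2,0); v=(3,1)
3. t=5/3 → R at (7,5/3); v=(-3,1)
4. t=7/3 → L at (0,4); v=(3,1)
5. t=7/3 → R at (7,19/3); v=(-3,1)
6. t=7/3 → L at (0,26/3); v=(3,1)
7. t=4/3 → T at (4,10); v=(3,-1)

Final position: (4,10)
Wall sequence: LBRLRLT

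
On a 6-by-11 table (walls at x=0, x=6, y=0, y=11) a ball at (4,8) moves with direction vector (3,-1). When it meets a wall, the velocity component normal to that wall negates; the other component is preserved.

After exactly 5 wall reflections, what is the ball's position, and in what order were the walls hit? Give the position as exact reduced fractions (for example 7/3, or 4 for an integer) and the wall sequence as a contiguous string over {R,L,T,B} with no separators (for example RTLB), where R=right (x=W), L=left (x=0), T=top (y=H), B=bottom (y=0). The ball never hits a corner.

1. t=2/3 → R at (6,22/3); v=(-3,-1)
2. t=2 → L at (0,16/3); v=(3,-1)
3. t=2 → R at (6,10/3); v=(-3,-1)
4. t=2 → L at (0,4/3); v=(3,-1)
5. t=4/3 → B at (4,0); v=(3,1)

Final position: (4,0)
Wall sequence: RLRLB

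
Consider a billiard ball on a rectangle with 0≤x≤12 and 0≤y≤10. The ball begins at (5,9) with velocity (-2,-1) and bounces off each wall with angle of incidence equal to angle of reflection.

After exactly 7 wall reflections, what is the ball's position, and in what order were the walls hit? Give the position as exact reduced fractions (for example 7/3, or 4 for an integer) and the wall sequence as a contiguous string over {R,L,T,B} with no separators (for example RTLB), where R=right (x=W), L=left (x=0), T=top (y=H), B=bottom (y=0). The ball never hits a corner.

1. t=5/2 → L at (0,13/2); v=(2,-1)
2. t=6 → R at (12,1/2); v=(-2,-1)
3. t=1/2 → B at (11,0); v=(-2,1)
4. t=11/2 → L at (0,11/2); v=(2,1)
5. t=9/2 → T at (9,10); v=(2,-1)
6. t=3/2 → R at (12,17/2); v=(-2,-1)
7. t=6 → L at (0,5/2); v=(2,-1)

Final position: (0,5/2)
Wall sequence: LRBLTRL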